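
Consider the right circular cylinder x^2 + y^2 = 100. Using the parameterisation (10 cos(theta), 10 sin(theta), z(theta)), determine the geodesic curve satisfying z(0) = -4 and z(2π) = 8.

Parameterise the cylinder of radius R = 10 as
    r(θ) = (10 cos θ, 10 sin θ, z(θ)).
The arc-length element is
    ds = sqrt(100 + (dz/dθ)^2) dθ,
so the Lagrangian is L = sqrt(100 + z'^2).
L depends on z' only, not on z or θ, so ∂L/∂z = 0 and
    ∂L/∂z' = z' / sqrt(100 + z'^2).
The Euler-Lagrange equation gives
    d/dθ( z' / sqrt(100 + z'^2) ) = 0,
so z' is constant. Integrating once:
    z(θ) = a θ + b,
a helix on the cylinder (a straight line when the cylinder is unrolled). The constants a, b are determined by the endpoint conditions.
With endpoint conditions z(0) = -4 and z(2π) = 8: from z(0) = b we get b = -4, and a·2π + -4 = 8 gives a = 6/π, so
    z(θ) = (6/π) θ − 4.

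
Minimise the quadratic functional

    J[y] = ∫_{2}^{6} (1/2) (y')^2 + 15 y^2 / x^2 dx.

The Lagrangian is L = (1/2) (y')^2 + 15 y^2 / x^2.
Compute ∂L/∂y = 30y/x^2, ∂L/∂y' = y'.
The Euler-Lagrange equation d/dx(∂L/∂y') − ∂L/∂y = 0 reduces to
    y'' − 30/x^2 · y = 0  (x > 0).
Its general solution is
    y(x) = A x^6 + B x^(-5),
with A, B fixed by the endpoint conditions.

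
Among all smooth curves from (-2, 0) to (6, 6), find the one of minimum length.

Arc-length functional: J[y] = ∫ sqrt(1 + (y')^2) dx.
Lagrangian L = sqrt(1 + (y')^2) has no explicit y dependence, so ∂L/∂y = 0 and the Euler-Lagrange equation gives
    d/dx( y' / sqrt(1 + (y')^2) ) = 0  ⇒  y' / sqrt(1 + (y')^2) = const.
Hence y' is constant, so y(x) is affine.
Fitting the endpoints (-2, 0) and (6, 6):
    slope m = (6 − 0) / (6 − (-2)) = 3/4,
    intercept c = 0 − m·(-2) = 3/2.
Extremal: y(x) = (3/4) x + 3/2.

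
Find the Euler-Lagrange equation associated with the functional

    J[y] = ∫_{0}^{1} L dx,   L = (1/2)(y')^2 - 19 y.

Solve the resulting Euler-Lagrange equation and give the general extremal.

The Lagrangian is L = (1/2)(y')^2 - 19 y.
∂L/∂y = -19.
∂L/∂y' = y'.
The Euler-Lagrange equation d/dx(∂L/∂y') − ∂L/∂y = 0 becomes:
    y'' + 19 = 0
General solution: y(x) = -(19/2) x^2 + A x + B, where A and B are arbitrary constants fixed by the endpoint conditions.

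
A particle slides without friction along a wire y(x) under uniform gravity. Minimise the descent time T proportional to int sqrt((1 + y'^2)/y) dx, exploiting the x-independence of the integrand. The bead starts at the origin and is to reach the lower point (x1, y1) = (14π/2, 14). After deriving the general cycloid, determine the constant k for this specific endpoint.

The Lagrangian L = sqrt((1 + y'^2) / y) has no explicit x dependence, so the Beltrami identity applies:
    L − y' ∂L/∂y' = C.
Compute ∂L/∂y' = y' / sqrt(y (1 + y'^2)).
Substitute:
    sqrt((1 + y'^2)/y) − y'·y' / sqrt(y (1 + y'^2))
    = (1 + y'^2) / sqrt(y (1 + y'^2)) − y'^2 / sqrt(y (1 + y'^2))
    = 1 / sqrt(y (1 + y'^2)) = C.
Squaring and rearranging gives the first integral
    y (1 + y'^2) = 1/C^2 =: k   (constant).
Solving this first-order ODE by the substitution
    y = (k/2)(1 − cos θ)
yields the cycloid parameterisation
    x(θ) = (k/2)(θ − sin θ),   y(θ) = (k/2)(1 − cos θ).
The constant k is fixed by the endpoint condition.
Now fit the given lower endpoint (x1, y1) = (14π/2, 14). At the bottom of the first arch (θ = π), the parametric equations give
    y(π) = (k/2)(1 − cos π) = k,
    x(π) = (k/2)(π − sin π) = kπ/2.
Matching y(π) = 14 gives k = 14, consistent with x(π) = 14π/2. Therefore the specific cycloid is
    x(θ) = (14/2)(θ − sin θ),   y(θ) = (14/2)(1 − cos θ).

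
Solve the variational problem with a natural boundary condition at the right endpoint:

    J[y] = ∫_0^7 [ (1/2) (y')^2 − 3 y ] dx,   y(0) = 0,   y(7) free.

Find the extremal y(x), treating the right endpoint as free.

The Lagrangian L = (1/2) (y')^2 − 3 y gives
    ∂L/∂y = −3,   ∂L/∂y' = y'.
Euler-Lagrange: d/dx(y') − (−3) = 0, i.e. y'' + 3 = 0, so
    y(x) = −(3/2) x^2 + C1 x + C2.
Fixed left endpoint y(0) = 0 ⇒ C2 = 0.
The right endpoint x = 7 is free, so the natural (transversality) condition is ∂L/∂y' |_{x=7} = 0, i.e. y'(7) = 0.
Compute y'(x) = −3 x + C1, so y'(7) = −21 + C1 = 0 ⇒ C1 = 21.
Therefore the extremal is
    y(x) = −(3/2) x^2 + 21 x.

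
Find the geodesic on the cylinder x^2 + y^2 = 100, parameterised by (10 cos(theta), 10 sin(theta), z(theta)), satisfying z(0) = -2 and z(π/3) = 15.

Parameterise the cylinder of radius R = 10 as
    r(θ) = (10 cos θ, 10 sin θ, z(θ)).
The arc-length element is
    ds = sqrt(100 + (dz/dθ)^2) dθ,
so the Lagrangian is L = sqrt(100 + z'^2).
L depends on z' only, not on z or θ, so ∂L/∂z = 0 and
    ∂L/∂z' = z' / sqrt(100 + z'^2).
The Euler-Lagrange equation gives
    d/dθ( z' / sqrt(100 + z'^2) ) = 0,
so z' is constant. Integrating once:
    z(θ) = a θ + b,
a helix on the cylinder (a straight line when the cylinder is unrolled). The constants a, b are determined by the endpoint conditions.
With endpoint conditions z(0) = -2 and z(π/3) = 15: from z(0) = b we get b = -2, and a·π/3 + -2 = 15 gives a = 51/π, so
    z(θ) = (51/π) θ − 2.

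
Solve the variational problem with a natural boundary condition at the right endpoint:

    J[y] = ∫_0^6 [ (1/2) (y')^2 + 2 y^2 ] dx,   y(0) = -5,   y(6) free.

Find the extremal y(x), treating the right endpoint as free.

The Lagrangian L = (1/2) (y')^2 + 2 y^2 gives
    ∂L/∂y = 4 y,   ∂L/∂y' = y'.
Euler-Lagrange: y'' − 4 y = 0.
With k = 2, the general solution is
    y(x) = A cosh(2 x) + B sinh(2 x).
Fixed left endpoint y(0) = -5 ⇒ A = -5.
The right endpoint x = 6 is free, so the natural (transversality) condition is ∂L/∂y' |_{x=6} = 0, i.e. y'(6) = 0.
Compute y'(x) = A k sinh(k x) + B k cosh(k x), so
    y'(6) = A k sinh(k·6) + B k cosh(k·6) = 0
    ⇒ B = −A tanh(k·6) = 5 tanh(2·6).
Therefore the extremal is
    y(x) = −5 cosh(2 x) + 5 tanh(2·6) sinh(2 x).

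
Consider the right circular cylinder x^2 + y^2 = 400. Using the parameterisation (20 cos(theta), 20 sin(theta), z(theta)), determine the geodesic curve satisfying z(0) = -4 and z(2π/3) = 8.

Parameterise the cylinder of radius R = 20 as
    r(θ) = (20 cos θ, 20 sin θ, z(θ)).
The arc-length element is
    ds = sqrt(400 + (dz/dθ)^2) dθ,
so the Lagrangian is L = sqrt(400 + z'^2).
L depends on z' only, not on z or θ, so ∂L/∂z = 0 and
    ∂L/∂z' = z' / sqrt(400 + z'^2).
The Euler-Lagrange equation gives
    d/dθ( z' / sqrt(400 + z'^2) ) = 0,
so z' is constant. Integrating once:
    z(θ) = a θ + b,
a helix on the cylinder (a straight line when the cylinder is unrolled). The constants a, b are determined by the endpoint conditions.
With endpoint conditions z(0) = -4 and z(2π/3) = 8: from z(0) = b we get b = -4, and a·2π/3 + -4 = 8 gives a = 18/π, so
    z(θ) = (18/π) θ − 4.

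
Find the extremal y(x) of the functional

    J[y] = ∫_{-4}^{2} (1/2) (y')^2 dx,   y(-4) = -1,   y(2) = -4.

The Lagrangian is L = (1/2) (y')^2.
Compute ∂L/∂y = 0, ∂L/∂y' = y'.
The Euler-Lagrange equation d/dx(∂L/∂y') − ∂L/∂y = 0 reduces to
    y'' = 0.
Its general solution is
    y(x) = A x + B,
with A, B fixed by the endpoint conditions.
Applying the endpoint conditions y(-4) = -1 and y(2) = -4: solve A·-4 + B = -1 and A·2 + B = -4. Subtracting gives A(2 − -4) = -4 − -1, so A = -1/2, and B = -1 − A·-4 = -3. Therefore
    y(x) = (-1/2) x - 3.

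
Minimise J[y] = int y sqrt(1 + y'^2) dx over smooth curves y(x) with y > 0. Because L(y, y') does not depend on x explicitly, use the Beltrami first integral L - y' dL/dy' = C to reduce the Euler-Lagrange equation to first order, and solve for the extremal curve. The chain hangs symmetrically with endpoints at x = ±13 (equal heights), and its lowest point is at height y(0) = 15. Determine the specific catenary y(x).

The Lagrangian L(y, y') = y sqrt(1 + y'^2) has no explicit x dependence, so the Beltrami identity applies:
    L − y' ∂L/∂y' = C.
Compute ∂L/∂y' = y · y' / sqrt(1 + y'^2). Then
    L − y' ∂L/∂y'
    = y sqrt(1 + y'^2) − y · y'^2 / sqrt(1 + y'^2)
    = y (1 + y'^2 − y'^2) / sqrt(1 + y'^2)
    = y / sqrt(1 + y'^2) = C.
Squaring gives y^2 = C^2 (1 + y'^2), i.e.
    y'^2 = y^2 / C^2 − 1.
Separating variables,
    dy / sqrt(y^2 − C^2) = dx / C,
and integrating gives arccosh(y / C) = (x − a)/C, so
    y(x) = C cosh((x − a)/C),
the catenary. The constants C and a are fixed by the two endpoint conditions (and, for the hanging-chain problem, the length constraint selects C).
Now fit the given data. The endpoints x = ±13 are symmetric at equal height, so the catenary is even about its minimum: a = 0 and y(x) = C cosh(x/C). The lowest point is y(0) = C cosh(0) = C, and we are told y(0) = 15, so C = 15. Therefore
    y(x) = 15 cosh(x/15),
and at the endpoints
    y(±13) = 15 cosh(13/15).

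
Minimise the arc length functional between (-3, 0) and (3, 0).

Arc-length functional: J[y] = ∫ sqrt(1 + (y')^2) dx.
Lagrangian L = sqrt(1 + (y')^2) has no explicit y dependence, so ∂L/∂y = 0 and the Euler-Lagrange equation gives
    d/dx( y' / sqrt(1 + (y')^2) ) = 0  ⇒  y' / sqrt(1 + (y')^2) = const.
Hence y' is constant, so y(x) is affine.
Fitting the endpoints (-3, 0) and (3, 0):
    slope m = (0 − 0) / (3 − (-3)) = 0,
    intercept c = 0 − m·(-3) = 0.
Extremal: y(x) = 0.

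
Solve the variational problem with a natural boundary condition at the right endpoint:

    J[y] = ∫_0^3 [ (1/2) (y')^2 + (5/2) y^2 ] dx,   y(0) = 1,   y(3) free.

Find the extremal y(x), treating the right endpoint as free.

The Lagrangian L = (1/2) (y')^2 + (5/2) y^2 gives
    ∂L/∂y = 5 y,   ∂L/∂y' = y'.
Euler-Lagrange: y'' − 5 y = 0.
With k = sqrt(5), the general solution is
    y(x) = A cosh(sqrt(5) x) + B sinh(sqrt(5) x).
Fixed left endpoint y(0) = 1 ⇒ A = 1.
The right endpoint x = 3 is free, so the natural (transversality) condition is ∂L/∂y' |_{x=3} = 0, i.e. y'(3) = 0.
Compute y'(x) = A k sinh(k x) + B k cosh(k x), so
    y'(3) = A k sinh(k·3) + B k cosh(k·3) = 0
    ⇒ B = −A tanh(k·3) = − tanh(sqrt(5)·3).
Therefore the extremal is
    y(x) = cosh(sqrt(5) x) − tanh(sqrt(5)·3) sinh(sqrt(5) x).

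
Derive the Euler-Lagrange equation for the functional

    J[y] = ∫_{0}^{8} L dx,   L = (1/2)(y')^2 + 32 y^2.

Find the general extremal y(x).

The Lagrangian is L = (1/2)(y')^2 + 32 y^2.
∂L/∂y = 64y.
∂L/∂y' = y'.
The Euler-Lagrange equation d/dx(∂L/∂y') − ∂L/∂y = 0 becomes:
    y'' - 64 y = 0
General solution: y(x) = A e^(8x) + B e^(-8x), where A and B are arbitrary constants fixed by the endpoint conditions.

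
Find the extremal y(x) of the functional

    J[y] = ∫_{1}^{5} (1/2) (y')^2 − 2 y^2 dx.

The Lagrangian is L = (1/2) (y')^2 − 2 y^2.
Compute ∂L/∂y = -4y, ∂L/∂y' = y'.
The Euler-Lagrange equation d/dx(∂L/∂y') − ∂L/∂y = 0 reduces to
    y'' + 4 y = 0.
Its general solution is
    y(x) = A sin(2x) + B cos(2x),
with A, B fixed by the endpoint conditions.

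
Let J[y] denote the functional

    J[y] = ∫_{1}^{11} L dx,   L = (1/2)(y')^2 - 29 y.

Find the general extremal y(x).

The Lagrangian is L = (1/2)(y')^2 - 29 y.
∂L/∂y = -29.
∂L/∂y' = y'.
The Euler-Lagrange equation d/dx(∂L/∂y') − ∂L/∂y = 0 becomes:
    y'' + 29 = 0
General solution: y(x) = -(29/2) x^2 + A x + B, where A and B are arbitrary constants fixed by the endpoint conditions.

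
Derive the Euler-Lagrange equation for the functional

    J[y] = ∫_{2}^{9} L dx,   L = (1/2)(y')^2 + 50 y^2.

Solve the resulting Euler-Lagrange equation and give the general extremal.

The Lagrangian is L = (1/2)(y')^2 + 50 y^2.
∂L/∂y = 100y.
∂L/∂y' = y'.
The Euler-Lagrange equation d/dx(∂L/∂y') − ∂L/∂y = 0 becomes:
    y'' - 100 y = 0
General solution: y(x) = A e^(10x) + B e^(-10x), where A and B are arbitrary constants fixed by the endpoint conditions.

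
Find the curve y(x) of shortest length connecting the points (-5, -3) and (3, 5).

Arc-length functional: J[y] = ∫ sqrt(1 + (y')^2) dx.
Lagrangian L = sqrt(1 + (y')^2) has no explicit y dependence, so ∂L/∂y = 0 and the Euler-Lagrange equation gives
    d/dx( y' / sqrt(1 + (y')^2) ) = 0  ⇒  y' / sqrt(1 + (y')^2) = const.
Hence y' is constant, so y(x) is affine.
Fitting the endpoints (-5, -3) and (3, 5):
    slope m = (5 − (-3)) / (3 − (-5)) = 1,
    intercept c = (-3) − m·(-5) = 2.
Extremal: y(x) = x + 2.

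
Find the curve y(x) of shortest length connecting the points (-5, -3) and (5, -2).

Arc-length functional: J[y] = ∫ sqrt(1 + (y')^2) dx.
Lagrangian L = sqrt(1 + (y')^2) has no explicit y dependence, so ∂L/∂y = 0 and the Euler-Lagrange equation gives
    d/dx( y' / sqrt(1 + (y')^2) ) = 0  ⇒  y' / sqrt(1 + (y')^2) = const.
Hence y' is constant, so y(x) is affine.
Fitting the endpoints (-5, -3) and (5, -2):
    slope m = ((-2) − (-3)) / (5 − (-5)) = 1/10,
    intercept c = (-3) − m·(-5) = -5/2.
Extremal: y(x) = (1/10) x - 5/2.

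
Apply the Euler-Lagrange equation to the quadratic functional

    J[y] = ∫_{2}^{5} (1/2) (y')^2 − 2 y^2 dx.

The Lagrangian is L = (1/2) (y')^2 − 2 y^2.
Compute ∂L/∂y = -4y, ∂L/∂y' = y'.
The Euler-Lagrange equation d/dx(∂L/∂y') − ∂L/∂y = 0 reduces to
    y'' + 4 y = 0.
Its general solution is
    y(x) = A sin(2x) + B cos(2x),
with A, B fixed by the endpoint conditions.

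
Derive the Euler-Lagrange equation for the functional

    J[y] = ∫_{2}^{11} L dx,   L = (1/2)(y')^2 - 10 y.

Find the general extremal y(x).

The Lagrangian is L = (1/2)(y')^2 - 10 y.
∂L/∂y = -10.
∂L/∂y' = y'.
The Euler-Lagrange equation d/dx(∂L/∂y') − ∂L/∂y = 0 becomes:
    y'' + 10 = 0
General solution: y(x) = -5 x^2 + A x + B, where A and B are arbitrary constants fixed by the endpoint conditions.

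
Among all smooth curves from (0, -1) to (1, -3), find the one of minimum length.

Arc-length functional: J[y] = ∫ sqrt(1 + (y')^2) dx.
Lagrangian L = sqrt(1 + (y')^2) has no explicit y dependence, so ∂L/∂y = 0 and the Euler-Lagrange equation gives
    d/dx( y' / sqrt(1 + (y')^2) ) = 0  ⇒  y' / sqrt(1 + (y')^2) = const.
Hence y' is constant, so y(x) is affine.
Fitting the endpoints (0, -1) and (1, -3):
    slope m = ((-3) − (-1)) / (1 − 0) = -2,
    intercept c = (-1) − m·0 = -1.
Extremal: y(x) = -2 x - 1.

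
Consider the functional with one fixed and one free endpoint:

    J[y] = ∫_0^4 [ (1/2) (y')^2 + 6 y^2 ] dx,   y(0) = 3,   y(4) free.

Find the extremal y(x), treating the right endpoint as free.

The Lagrangian L = (1/2) (y')^2 + 6 y^2 gives
    ∂L/∂y = 12 y,   ∂L/∂y' = y'.
Euler-Lagrange: y'' − 12 y = 0.
With k = sqrt(12), the general solution is
    y(x) = A cosh(sqrt(12) x) + B sinh(sqrt(12) x).
Fixed left endpoint y(0) = 3 ⇒ A = 3.
The right endpoint x = 4 is free, so the natural (transversality) condition is ∂L/∂y' |_{x=4} = 0, i.e. y'(4) = 0.
Compute y'(x) = A k sinh(k x) + B k cosh(k x), so
    y'(4) = A k sinh(k·4) + B k cosh(k·4) = 0
    ⇒ B = −A tanh(k·4) = − 3 tanh(sqrt(12)·4).
Therefore the extremal is
    y(x) = 3 cosh(sqrt(12) x) − 3 tanh(sqrt(12)·4) sinh(sqrt(12) x).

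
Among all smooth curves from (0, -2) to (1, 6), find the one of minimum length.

Arc-length functional: J[y] = ∫ sqrt(1 + (y')^2) dx.
Lagrangian L = sqrt(1 + (y')^2) has no explicit y dependence, so ∂L/∂y = 0 and the Euler-Lagrange equation gives
    d/dx( y' / sqrt(1 + (y')^2) ) = 0  ⇒  y' / sqrt(1 + (y')^2) = const.
Hence y' is constant, so y(x) is affine.
Fitting the endpoints (0, -2) and (1, 6):
    slope m = (6 − (-2)) / (1 − 0) = 8,
    intercept c = (-2) − m·0 = -2.
Extremal: y(x) = 8 x - 2.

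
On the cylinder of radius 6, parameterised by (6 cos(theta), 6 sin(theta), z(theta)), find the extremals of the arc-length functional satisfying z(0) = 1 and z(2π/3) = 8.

Parameterise the cylinder of radius R = 6 as
    r(θ) = (6 cos θ, 6 sin θ, z(θ)).
The arc-length element is
    ds = sqrt(36 + (dz/dθ)^2) dθ,
so the Lagrangian is L = sqrt(36 + z'^2).
L depends on z' only, not on z or θ, so ∂L/∂z = 0 and
    ∂L/∂z' = z' / sqrt(36 + z'^2).
The Euler-Lagrange equation gives
    d/dθ( z' / sqrt(36 + z'^2) ) = 0,
so z' is constant. Integrating once:
    z(θ) = a θ + b,
a helix on the cylinder (a straight line when the cylinder is unrolled). The constants a, b are determined by the endpoint conditions.
With endpoint conditions z(0) = 1 and z(2π/3) = 8: from z(0) = b we get b = 1, and a·2π/3 + 1 = 8 gives a = 21/(2π), so
    z(θ) = (21/(2π)) θ + 1.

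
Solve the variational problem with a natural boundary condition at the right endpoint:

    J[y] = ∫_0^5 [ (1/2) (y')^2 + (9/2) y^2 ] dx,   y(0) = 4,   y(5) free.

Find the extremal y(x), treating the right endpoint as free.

The Lagrangian L = (1/2) (y')^2 + (9/2) y^2 gives
    ∂L/∂y = 9 y,   ∂L/∂y' = y'.
Euler-Lagrange: y'' − 9 y = 0.
With k = 3, the general solution is
    y(x) = A cosh(3 x) + B sinh(3 x).
Fixed left endpoint y(0) = 4 ⇒ A = 4.
The right endpoint x = 5 is free, so the natural (transversality) condition is ∂L/∂y' |_{x=5} = 0, i.e. y'(5) = 0.
Compute y'(x) = A k sinh(k x) + B k cosh(k x), so
    y'(5) = A k sinh(k·5) + B k cosh(k·5) = 0
    ⇒ B = −A tanh(k·5) = − 4 tanh(3·5).
Therefore the extremal is
    y(x) = 4 cosh(3 x) − 4 tanh(3·5) sinh(3 x).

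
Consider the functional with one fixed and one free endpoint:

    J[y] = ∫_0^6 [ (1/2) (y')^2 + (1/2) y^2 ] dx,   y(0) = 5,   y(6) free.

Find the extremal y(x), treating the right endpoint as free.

The Lagrangian L = (1/2) (y')^2 + (1/2) y^2 gives
    ∂L/∂y = 1 y,   ∂L/∂y' = y'.
Euler-Lagrange: y'' − y = 0.
With k = 1, the general solution is
    y(x) = A cosh(x) + B sinh(x).
Fixed left endpoint y(0) = 5 ⇒ A = 5.
The right endpoint x = 6 is free, so the natural (transversality) condition is ∂L/∂y' |_{x=6} = 0, i.e. y'(6) = 0.
Compute y'(x) = A k sinh(k x) + B k cosh(k x), so
    y'(6) = A k sinh(k·6) + B k cosh(k·6) = 0
    ⇒ B = −A tanh(k·6) = − 5 tanh(1·6).
Therefore the extremal is
    y(x) = 5 cosh(1 x) − 5 tanh(1·6) sinh(1 x).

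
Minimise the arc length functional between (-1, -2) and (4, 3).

Arc-length functional: J[y] = ∫ sqrt(1 + (y')^2) dx.
Lagrangian L = sqrt(1 + (y')^2) has no explicit y dependence, so ∂L/∂y = 0 and the Euler-Lagrange equation gives
    d/dx( y' / sqrt(1 + (y')^2) ) = 0  ⇒  y' / sqrt(1 + (y')^2) = const.
Hence y' is constant, so y(x) is affine.
Fitting the endpoints (-1, -2) and (4, 3):
    slope m = (3 − (-2)) / (4 − (-1)) = 1,
    intercept c = (-2) − m·(-1) = -1.
Extremal: y(x) = x - 1.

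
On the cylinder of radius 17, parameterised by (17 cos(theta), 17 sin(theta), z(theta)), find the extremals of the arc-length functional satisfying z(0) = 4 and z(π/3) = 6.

Parameterise the cylinder of radius R = 17 as
    r(θ) = (17 cos θ, 17 sin θ, z(θ)).
The arc-length element is
    ds = sqrt(289 + (dz/dθ)^2) dθ,
so the Lagrangian is L = sqrt(289 + z'^2).
L depends on z' only, not on z or θ, so ∂L/∂z = 0 and
    ∂L/∂z' = z' / sqrt(289 + z'^2).
The Euler-Lagrange equation gives
    d/dθ( z' / sqrt(289 + z'^2) ) = 0,
so z' is constant. Integrating once:
    z(θ) = a θ + b,
a helix on the cylinder (a straight line when the cylinder is unrolled). The constants a, b are determined by the endpoint conditions.
With endpoint conditions z(0) = 4 and z(π/3) = 6: from z(0) = b we get b = 4, and a·π/3 + 4 = 6 gives a = 6/π, so
    z(θ) = (6/π) θ + 4.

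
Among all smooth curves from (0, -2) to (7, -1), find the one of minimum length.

Arc-length functional: J[y] = ∫ sqrt(1 + (y')^2) dx.
Lagrangian L = sqrt(1 + (y')^2) has no explicit y dependence, so ∂L/∂y = 0 and the Euler-Lagrange equation gives
    d/dx( y' / sqrt(1 + (y')^2) ) = 0  ⇒  y' / sqrt(1 + (y')^2) = const.
Hence y' is constant, so y(x) is affine.
Fitting the endpoints (0, -2) and (7, -1):
    slope m = ((-1) − (-2)) / (7 − 0) = 1/7,
    intercept c = (-2) − m·0 = -2.
Extremal: y(x) = (1/7) x - 2.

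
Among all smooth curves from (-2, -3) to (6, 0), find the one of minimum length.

Arc-length functional: J[y] = ∫ sqrt(1 + (y')^2) dx.
Lagrangian L = sqrt(1 + (y')^2) has no explicit y dependence, so ∂L/∂y = 0 and the Euler-Lagrange equation gives
    d/dx( y' / sqrt(1 + (y')^2) ) = 0  ⇒  y' / sqrt(1 + (y')^2) = const.
Hence y' is constant, so y(x) is affine.
Fitting the endpoints (-2, -3) and (6, 0):
    slope m = (0 − (-3)) / (6 − (-2)) = 3/8,
    intercept c = (-3) − m·(-2) = -9/4.
Extremal: y(x) = (3/8) x - 9/4.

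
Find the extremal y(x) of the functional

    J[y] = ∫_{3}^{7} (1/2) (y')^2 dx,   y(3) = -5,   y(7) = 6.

The Lagrangian is L = (1/2) (y')^2.
Compute ∂L/∂y = 0, ∂L/∂y' = y'.
The Euler-Lagrange equation d/dx(∂L/∂y') − ∂L/∂y = 0 reduces to
    y'' = 0.
Its general solution is
    y(x) = A x + B,
with A, B fixed by the endpoint conditions.
Applying the endpoint conditions y(3) = -5 and y(7) = 6: solve A·3 + B = -5 and A·7 + B = 6. Subtracting gives A(7 − 3) = 6 − -5, so A = 11/4, and B = -5 − A·3 = -53/4. Therefore
    y(x) = (11/4) x - 53/4.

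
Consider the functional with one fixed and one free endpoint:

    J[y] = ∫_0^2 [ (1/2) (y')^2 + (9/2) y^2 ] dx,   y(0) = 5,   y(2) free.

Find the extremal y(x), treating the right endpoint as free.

The Lagrangian L = (1/2) (y')^2 + (9/2) y^2 gives
    ∂L/∂y = 9 y,   ∂L/∂y' = y'.
Euler-Lagrange: y'' − 9 y = 0.
With k = 3, the general solution is
    y(x) = A cosh(3 x) + B sinh(3 x).
Fixed left endpoint y(0) = 5 ⇒ A = 5.
The right endpoint x = 2 is free, so the natural (transversality) condition is ∂L/∂y' |_{x=2} = 0, i.e. y'(2) = 0.
Compute y'(x) = A k sinh(k x) + B k cosh(k x), so
    y'(2) = A k sinh(k·2) + B k cosh(k·2) = 0
    ⇒ B = −A tanh(k·2) = − 5 tanh(3·2).
Therefore the extremal is
    y(x) = 5 cosh(3 x) − 5 tanh(3·2) sinh(3 x).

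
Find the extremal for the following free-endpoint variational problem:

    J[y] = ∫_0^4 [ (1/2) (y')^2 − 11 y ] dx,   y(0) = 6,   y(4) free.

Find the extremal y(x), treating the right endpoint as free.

The Lagrangian L = (1/2) (y')^2 − 11 y gives
    ∂L/∂y = −11,   ∂L/∂y' = y'.
Euler-Lagrange: d/dx(y') − (−11) = 0, i.e. y'' + 11 = 0, so
    y(x) = −(11/2) x^2 + C1 x + C2.
Fixed left endpoint y(0) = 6 ⇒ C2 = 6.
The right endpoint x = 4 is free, so the natural (transversality) condition is ∂L/∂y' |_{x=4} = 0, i.e. y'(4) = 0.
Compute y'(x) = −11 x + C1, so y'(4) = −44 + C1 = 0 ⇒ C1 = 44.
Therefore the extremal is
    y(x) = −(11/2) x^2 + 44 x + 6.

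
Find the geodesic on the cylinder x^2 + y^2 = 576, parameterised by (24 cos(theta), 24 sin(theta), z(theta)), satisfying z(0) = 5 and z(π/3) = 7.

Parameterise the cylinder of radius R = 24 as
    r(θ) = (24 cos θ, 24 sin θ, z(θ)).
The arc-length element is
    ds = sqrt(576 + (dz/dθ)^2) dθ,
so the Lagrangian is L = sqrt(576 + z'^2).
L depends on z' only, not on z or θ, so ∂L/∂z = 0 and
    ∂L/∂z' = z' / sqrt(576 + z'^2).
The Euler-Lagrange equation gives
    d/dθ( z' / sqrt(576 + z'^2) ) = 0,
so z' is constant. Integrating once:
    z(θ) = a θ + b,
a helix on the cylinder (a straight line when the cylinder is unrolled). The constants a, b are determined by the endpoint conditions.
With endpoint conditions z(0) = 5 and z(π/3) = 7: from z(0) = b we get b = 5, and a·π/3 + 5 = 7 gives a = 6/π, so
    z(θ) = (6/π) θ + 5.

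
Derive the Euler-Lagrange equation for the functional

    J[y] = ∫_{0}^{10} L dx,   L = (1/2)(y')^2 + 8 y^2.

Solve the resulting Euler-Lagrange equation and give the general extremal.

The Lagrangian is L = (1/2)(y')^2 + 8 y^2.
∂L/∂y = 16y.
∂L/∂y' = y'.
The Euler-Lagrange equation d/dx(∂L/∂y') − ∂L/∂y = 0 becomes:
    y'' - 16 y = 0
General solution: y(x) = A e^(4x) + B e^(-4x), where A and B are arbitrary constants fixed by the endpoint conditions.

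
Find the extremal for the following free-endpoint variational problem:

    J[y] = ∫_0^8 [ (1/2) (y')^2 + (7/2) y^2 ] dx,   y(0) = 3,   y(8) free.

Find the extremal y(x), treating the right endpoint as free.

The Lagrangian L = (1/2) (y')^2 + (7/2) y^2 gives
    ∂L/∂y = 7 y,   ∂L/∂y' = y'.
Euler-Lagrange: y'' − 7 y = 0.
With k = sqrt(7), the general solution is
    y(x) = A cosh(sqrt(7) x) + B sinh(sqrt(7) x).
Fixed left endpoint y(0) = 3 ⇒ A = 3.
The right endpoint x = 8 is free, so the natural (transversality) condition is ∂L/∂y' |_{x=8} = 0, i.e. y'(8) = 0.
Compute y'(x) = A k sinh(k x) + B k cosh(k x), so
    y'(8) = A k sinh(k·8) + B k cosh(k·8) = 0
    ⇒ B = −A tanh(k·8) = − 3 tanh(sqrt(7)·8).
Therefore the extremal is
    y(x) = 3 cosh(sqrt(7) x) − 3 tanh(sqrt(7)·8) sinh(sqrt(7) x).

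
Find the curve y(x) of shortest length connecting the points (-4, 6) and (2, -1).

Arc-length functional: J[y] = ∫ sqrt(1 + (y')^2) dx.
Lagrangian L = sqrt(1 + (y')^2) has no explicit y dependence, so ∂L/∂y = 0 and the Euler-Lagrange equation gives
    d/dx( y' / sqrt(1 + (y')^2) ) = 0  ⇒  y' / sqrt(1 + (y')^2) = const.
Hence y' is constant, so y(x) is affine.
Fitting the endpoints (-4, 6) and (2, -1):
    slope m = ((-1) − 6) / (2 − (-4)) = -7/6,
    intercept c = 6 − m·(-4) = 4/3.
Extremal: y(x) = (-7/6) x + 4/3.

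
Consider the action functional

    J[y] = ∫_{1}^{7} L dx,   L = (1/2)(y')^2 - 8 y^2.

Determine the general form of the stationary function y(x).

The Lagrangian is L = (1/2)(y')^2 - 8 y^2.
∂L/∂y = -16y.
∂L/∂y' = y'.
The Euler-Lagrange equation d/dx(∂L/∂y') − ∂L/∂y = 0 becomes:
    y'' + 16 y = 0
General solution: y(x) = A sin(4x) + B cos(4x), where A and B are arbitrary constants fixed by the endpoint conditions.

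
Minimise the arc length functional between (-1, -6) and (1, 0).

Arc-length functional: J[y] = ∫ sqrt(1 + (y')^2) dx.
Lagrangian L = sqrt(1 + (y')^2) has no explicit y dependence, so ∂L/∂y = 0 and the Euler-Lagrange equation gives
    d/dx( y' / sqrt(1 + (y')^2) ) = 0  ⇒  y' / sqrt(1 + (y')^2) = const.
Hence y' is constant, so y(x) is affine.
Fitting the endpoints (-1, -6) and (1, 0):
    slope m = (0 − (-6)) / (1 − (-1)) = 3,
    intercept c = (-6) − m·(-1) = -3.
Extremal: y(x) = 3 x - 3.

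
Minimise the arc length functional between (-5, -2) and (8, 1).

Arc-length functional: J[y] = ∫ sqrt(1 + (y')^2) dx.
Lagrangian L = sqrt(1 + (y')^2) has no explicit y dependence, so ∂L/∂y = 0 and the Euler-Lagrange equation gives
    d/dx( y' / sqrt(1 + (y')^2) ) = 0  ⇒  y' / sqrt(1 + (y')^2) = const.
Hence y' is constant, so y(x) is affine.
Fitting the endpoints (-5, -2) and (8, 1):
    slope m = (1 − (-2)) / (8 − (-5)) = 3/13,
    intercept c = (-2) − m·(-5) = -11/13.
Extremal: y(x) = (3/13) x - 11/13.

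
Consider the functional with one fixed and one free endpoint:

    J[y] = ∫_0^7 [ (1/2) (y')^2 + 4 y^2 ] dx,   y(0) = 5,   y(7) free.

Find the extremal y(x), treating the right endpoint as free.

The Lagrangian L = (1/2) (y')^2 + 4 y^2 gives
    ∂L/∂y = 8 y,   ∂L/∂y' = y'.
Euler-Lagrange: y'' − 8 y = 0.
With k = sqrt(8), the general solution is
    y(x) = A cosh(sqrt(8) x) + B sinh(sqrt(8) x).
Fixed left endpoint y(0) = 5 ⇒ A = 5.
The right endpoint x = 7 is free, so the natural (transversality) condition is ∂L/∂y' |_{x=7} = 0, i.e. y'(7) = 0.
Compute y'(x) = A k sinh(k x) + B k cosh(k x), so
    y'(7) = A k sinh(k·7) + B k cosh(k·7) = 0
    ⇒ B = −A tanh(k·7) = − 5 tanh(sqrt(8)·7).
Therefore the extremal is
    y(x) = 5 cosh(sqrt(8) x) − 5 tanh(sqrt(8)·7) sinh(sqrt(8) x).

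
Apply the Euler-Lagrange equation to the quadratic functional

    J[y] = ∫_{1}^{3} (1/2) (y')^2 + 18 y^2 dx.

The Lagrangian is L = (1/2) (y')^2 + 18 y^2.
Compute ∂L/∂y = 36y, ∂L/∂y' = y'.
The Euler-Lagrange equation d/dx(∂L/∂y') − ∂L/∂y = 0 reduces to
    y'' − 36 y = 0.
Its general solution is
    y(x) = A e^(6x) + B e^(−6x),
with A, B fixed by the endpoint conditions.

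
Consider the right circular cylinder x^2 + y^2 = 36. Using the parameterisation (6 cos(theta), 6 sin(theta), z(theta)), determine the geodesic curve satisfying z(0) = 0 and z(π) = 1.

Parameterise the cylinder of radius R = 6 as
    r(θ) = (6 cos θ, 6 sin θ, z(θ)).
The arc-length element is
    ds = sqrt(36 + (dz/dθ)^2) dθ,
so the Lagrangian is L = sqrt(36 + z'^2).
L depends on z' only, not on z or θ, so ∂L/∂z = 0 and
    ∂L/∂z' = z' / sqrt(36 + z'^2).
The Euler-Lagrange equation gives
    d/dθ( z' / sqrt(36 + z'^2) ) = 0,
so z' is constant. Integrating once:
    z(θ) = a θ + b,
a helix on the cylinder (a straight line when the cylinder is unrolled). The constants a, b are determined by the endpoint conditions.
With endpoint conditions z(0) = 0 and z(π) = 1: from z(0) = b we get b = 0, and a·π + 0 = 1 gives a = 1/π, so
    z(θ) = (1/π) θ.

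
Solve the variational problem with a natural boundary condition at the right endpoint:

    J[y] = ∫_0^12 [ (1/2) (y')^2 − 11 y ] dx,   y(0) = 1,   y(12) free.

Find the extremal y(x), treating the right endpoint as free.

The Lagrangian L = (1/2) (y')^2 − 11 y gives
    ∂L/∂y = −11,   ∂L/∂y' = y'.
Euler-Lagrange: d/dx(y') − (−11) = 0, i.e. y'' + 11 = 0, so
    y(x) = −(11/2) x^2 + C1 x + C2.
Fixed left endpoint y(0) = 1 ⇒ C2 = 1.
The right endpoint x = 12 is free, so the natural (transversality) condition is ∂L/∂y' |_{x=12} = 0, i.e. y'(12) = 0.
Compute y'(x) = −11 x + C1, so y'(12) = −132 + C1 = 0 ⇒ C1 = 132.
Therefore the extremal is
    y(x) = −(11/2) x^2 + 132 x + 1.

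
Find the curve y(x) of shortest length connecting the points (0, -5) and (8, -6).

Arc-length functional: J[y] = ∫ sqrt(1 + (y')^2) dx.
Lagrangian L = sqrt(1 + (y')^2) has no explicit y dependence, so ∂L/∂y = 0 and the Euler-Lagrange equation gives
    d/dx( y' / sqrt(1 + (y')^2) ) = 0  ⇒  y' / sqrt(1 + (y')^2) = const.
Hence y' is constant, so y(x) is affine.
Fitting the endpoints (0, -5) and (8, -6):
    slope m = ((-6) − (-5)) / (8 − 0) = -1/8,
    intercept c = (-5) − m·0 = -5.
Extremal: y(x) = (-1/8) x - 5.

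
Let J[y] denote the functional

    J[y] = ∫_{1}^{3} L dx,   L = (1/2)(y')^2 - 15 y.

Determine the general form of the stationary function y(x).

The Lagrangian is L = (1/2)(y')^2 - 15 y.
∂L/∂y = -15.
∂L/∂y' = y'.
The Euler-Lagrange equation d/dx(∂L/∂y') − ∂L/∂y = 0 becomes:
    y'' + 15 = 0
General solution: y(x) = -(15/2) x^2 + A x + B, where A and B are arbitrary constants fixed by the endpoint conditions.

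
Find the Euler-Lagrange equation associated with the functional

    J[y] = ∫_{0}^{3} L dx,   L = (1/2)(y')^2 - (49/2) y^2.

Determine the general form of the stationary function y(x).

The Lagrangian is L = (1/2)(y')^2 - (49/2) y^2.
∂L/∂y = -49y.
∂L/∂y' = y'.
The Euler-Lagrange equation d/dx(∂L/∂y') − ∂L/∂y = 0 becomes:
    y'' + 49 y = 0
General solution: y(x) = A sin(7x) + B cos(7x), where A and B are arbitrary constants fixed by the endpoint conditions.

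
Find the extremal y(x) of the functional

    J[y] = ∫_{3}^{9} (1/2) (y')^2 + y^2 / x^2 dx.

The Lagrangian is L = (1/2) (y')^2 + y^2 / x^2.
Compute ∂L/∂y = 2y/x^2, ∂L/∂y' = y'.
The Euler-Lagrange equation d/dx(∂L/∂y') − ∂L/∂y = 0 reduces to
    y'' − 2/x^2 · y = 0  (x > 0).
Its general solution is
    y(x) = A x^2 + B / x,
with A, B fixed by the endpoint conditions.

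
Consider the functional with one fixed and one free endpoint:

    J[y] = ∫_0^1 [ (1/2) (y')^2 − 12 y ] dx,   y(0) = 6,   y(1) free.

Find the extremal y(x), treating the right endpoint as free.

The Lagrangian L = (1/2) (y')^2 − 12 y gives
    ∂L/∂y = −12,   ∂L/∂y' = y'.
Euler-Lagrange: d/dx(y') − (−12) = 0, i.e. y'' + 12 = 0, so
    y(x) = −(12/2) x^2 + C1 x + C2.
Fixed left endpoint y(0) = 6 ⇒ C2 = 6.
The right endpoint x = 1 is free, so the natural (transversality) condition is ∂L/∂y' |_{x=1} = 0, i.e. y'(1) = 0.
Compute y'(x) = −12 x + C1, so y'(1) = −12 + C1 = 0 ⇒ C1 = 12.
Therefore the extremal is
    y(x) = −6 x^2 + 12 x + 6.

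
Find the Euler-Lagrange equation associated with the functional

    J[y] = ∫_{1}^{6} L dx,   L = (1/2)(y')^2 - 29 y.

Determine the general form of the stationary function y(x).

The Lagrangian is L = (1/2)(y')^2 - 29 y.
∂L/∂y = -29.
∂L/∂y' = y'.
The Euler-Lagrange equation d/dx(∂L/∂y') − ∂L/∂y = 0 becomes:
    y'' + 29 = 0
General solution: y(x) = -(29/2) x^2 + A x + B, where A and B are arbitrary constants fixed by the endpoint conditions.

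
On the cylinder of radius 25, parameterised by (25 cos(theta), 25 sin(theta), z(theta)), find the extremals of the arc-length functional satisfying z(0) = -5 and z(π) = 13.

Parameterise the cylinder of radius R = 25 as
    r(θ) = (25 cos θ, 25 sin θ, z(θ)).
The arc-length element is
    ds = sqrt(625 + (dz/dθ)^2) dθ,
so the Lagrangian is L = sqrt(625 + z'^2).
L depends on z' only, not on z or θ, so ∂L/∂z = 0 and
    ∂L/∂z' = z' / sqrt(625 + z'^2).
The Euler-Lagrange equation gives
    d/dθ( z' / sqrt(625 + z'^2) ) = 0,
so z' is constant. Integrating once:
    z(θ) = a θ + b,
a helix on the cylinder (a straight line when the cylinder is unrolled). The constants a, b are determined by the endpoint conditions.
With endpoint conditions z(0) = -5 and z(π) = 13: from z(0) = b we get b = -5, and a·π + -5 = 13 gives a = 18/π, so
    z(θ) = (18/π) θ − 5.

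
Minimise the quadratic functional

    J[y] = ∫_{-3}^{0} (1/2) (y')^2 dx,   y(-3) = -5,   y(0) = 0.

The Lagrangian is L = (1/2) (y')^2.
Compute ∂L/∂y = 0, ∂L/∂y' = y'.
The Euler-Lagrange equation d/dx(∂L/∂y') − ∂L/∂y = 0 reduces to
    y'' = 0.
Its general solution is
    y(x) = A x + B,
with A, B fixed by the endpoint conditions.
Applying the endpoint conditions y(-3) = -5 and y(0) = 0: solve A·-3 + B = -5 and A·0 + B = 0. Subtracting gives A(0 − -3) = 0 − -5, so A = 5/3, and B = -5 − A·-3 = 0. Therefore
    y(x) = (5/3) x.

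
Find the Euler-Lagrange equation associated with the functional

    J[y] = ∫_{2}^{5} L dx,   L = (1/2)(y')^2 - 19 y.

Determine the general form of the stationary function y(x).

The Lagrangian is L = (1/2)(y')^2 - 19 y.
∂L/∂y = -19.
∂L/∂y' = y'.
The Euler-Lagrange equation d/dx(∂L/∂y') − ∂L/∂y = 0 becomes:
    y'' + 19 = 0
General solution: y(x) = -(19/2) x^2 + A x + B, where A and B are arbitrary constants fixed by the endpoint conditions.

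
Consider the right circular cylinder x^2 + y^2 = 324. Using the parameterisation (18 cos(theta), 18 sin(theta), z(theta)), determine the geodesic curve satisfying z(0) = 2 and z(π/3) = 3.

Parameterise the cylinder of radius R = 18 as
    r(θ) = (18 cos θ, 18 sin θ, z(θ)).
The arc-length element is
    ds = sqrt(324 + (dz/dθ)^2) dθ,
so the Lagrangian is L = sqrt(324 + z'^2).
L depends on z' only, not on z or θ, so ∂L/∂z = 0 and
    ∂L/∂z' = z' / sqrt(324 + z'^2).
The Euler-Lagrange equation gives
    d/dθ( z' / sqrt(324 + z'^2) ) = 0,
so z' is constant. Integrating once:
    z(θ) = a θ + b,
a helix on the cylinder (a straight line when the cylinder is unrolled). The constants a, b are determined by the endpoint conditions.
With endpoint conditions z(0) = 2 and z(π/3) = 3: from z(0) = b we get b = 2, and a·π/3 + 2 = 3 gives a = 3/π, so
    z(θ) = (3/π) θ + 2.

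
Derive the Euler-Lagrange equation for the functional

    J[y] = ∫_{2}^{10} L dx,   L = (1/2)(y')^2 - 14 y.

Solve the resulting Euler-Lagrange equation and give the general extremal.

The Lagrangian is L = (1/2)(y')^2 - 14 y.
∂L/∂y = -14.
∂L/∂y' = y'.
The Euler-Lagrange equation d/dx(∂L/∂y') − ∂L/∂y = 0 becomes:
    y'' + 14 = 0
General solution: y(x) = -7 x^2 + A x + B, where A and B are arbitrary constants fixed by the endpoint conditions.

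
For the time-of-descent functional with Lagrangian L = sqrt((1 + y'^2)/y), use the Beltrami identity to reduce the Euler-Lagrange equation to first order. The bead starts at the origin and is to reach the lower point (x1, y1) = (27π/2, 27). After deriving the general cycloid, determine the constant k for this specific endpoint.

The Lagrangian L = sqrt((1 + y'^2) / y) has no explicit x dependence, so the Beltrami identity applies:
    L − y' ∂L/∂y' = C.
Compute ∂L/∂y' = y' / sqrt(y (1 + y'^2)).
Substitute:
    sqrt((1 + y'^2)/y) − y'·y' / sqrt(y (1 + y'^2))
    = (1 + y'^2) / sqrt(y (1 + y'^2)) − y'^2 / sqrt(y (1 + y'^2))
    = 1 / sqrt(y (1 + y'^2)) = C.
Squaring and rearranging gives the first integral
    y (1 + y'^2) = 1/C^2 =: k   (constant).
Solving this first-order ODE by the substitution
    y = (k/2)(1 − cos θ)
yields the cycloid parameterisation
    x(θ) = (k/2)(θ − sin θ),   y(θ) = (k/2)(1 − cos θ).
The constant k is fixed by the endpoint condition.
Now fit the given lower endpoint (x1, y1) = (27π/2, 27). At the bottom of the first arch (θ = π), the parametric equations give
    y(π) = (k/2)(1 − cos π) = k,
    x(π) = (k/2)(π − sin π) = kπ/2.
Matching y(π) = 27 gives k = 27, consistent with x(π) = 27π/2. Therefore the specific cycloid is
    x(θ) = (27/2)(θ − sin θ),   y(θ) = (27/2)(1 − cos θ).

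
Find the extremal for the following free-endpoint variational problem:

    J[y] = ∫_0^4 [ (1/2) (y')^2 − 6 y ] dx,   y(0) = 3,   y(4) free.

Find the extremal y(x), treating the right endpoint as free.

The Lagrangian L = (1/2) (y')^2 − 6 y gives
    ∂L/∂y = −6,   ∂L/∂y' = y'.
Euler-Lagrange: d/dx(y') − (−6) = 0, i.e. y'' + 6 = 0, so
    y(x) = −(6/2) x^2 + C1 x + C2.
Fixed left endpoint y(0) = 3 ⇒ C2 = 3.
The right endpoint x = 4 is free, so the natural (transversality) condition is ∂L/∂y' |_{x=4} = 0, i.e. y'(4) = 0.
Compute y'(x) = −6 x + C1, so y'(4) = −24 + C1 = 0 ⇒ C1 = 24.
Therefore the extremal is
    y(x) = −3 x^2 + 24 x + 3.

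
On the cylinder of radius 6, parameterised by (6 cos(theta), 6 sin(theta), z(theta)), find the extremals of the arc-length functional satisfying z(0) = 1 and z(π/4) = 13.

Parameterise the cylinder of radius R = 6 as
    r(θ) = (6 cos θ, 6 sin θ, z(θ)).
The arc-length element is
    ds = sqrt(36 + (dz/dθ)^2) dθ,
so the Lagrangian is L = sqrt(36 + z'^2).
L depends on z' only, not on z or θ, so ∂L/∂z = 0 and
    ∂L/∂z' = z' / sqrt(36 + z'^2).
The Euler-Lagrange equation gives
    d/dθ( z' / sqrt(36 + z'^2) ) = 0,
so z' is constant. Integrating once:
    z(θ) = a θ + b,
a helix on the cylinder (a straight line when the cylinder is unrolled). The constants a, b are determined by the endpoint conditions.
With endpoint conditions z(0) = 1 and z(π/4) = 13: from z(0) = b we get b = 1, and a·π/4 + 1 = 13 gives a = 48/π, so
    z(θ) = (48/π) θ + 1.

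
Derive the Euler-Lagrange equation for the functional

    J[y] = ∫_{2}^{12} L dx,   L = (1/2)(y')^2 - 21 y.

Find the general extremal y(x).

The Lagrangian is L = (1/2)(y')^2 - 21 y.
∂L/∂y = -21.
∂L/∂y' = y'.
The Euler-Lagrange equation d/dx(∂L/∂y') − ∂L/∂y = 0 becomes:
    y'' + 21 = 0
General solution: y(x) = -(21/2) x^2 + A x + B, where A and B are arbitrary constants fixed by the endpoint conditions.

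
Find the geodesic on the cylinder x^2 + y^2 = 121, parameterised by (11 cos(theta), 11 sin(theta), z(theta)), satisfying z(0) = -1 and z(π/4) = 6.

Parameterise the cylinder of radius R = 11 as
    r(θ) = (11 cos θ, 11 sin θ, z(θ)).
The arc-length element is
    ds = sqrt(121 + (dz/dθ)^2) dθ,
so the Lagrangian is L = sqrt(121 + z'^2).
L depends on z' only, not on z or θ, so ∂L/∂z = 0 and
    ∂L/∂z' = z' / sqrt(121 + z'^2).
The Euler-Lagrange equation gives
    d/dθ( z' / sqrt(121 + z'^2) ) = 0,
so z' is constant. Integrating once:
    z(θ) = a θ + b,
a helix on the cylinder (a straight line when the cylinder is unrolled). The constants a, b are determined by the endpoint conditions.
With endpoint conditions z(0) = -1 and z(π/4) = 6: from z(0) = b we get b = -1, and a·π/4 + -1 = 6 gives a = 28/π, so
    z(θ) = (28/π) θ − 1.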